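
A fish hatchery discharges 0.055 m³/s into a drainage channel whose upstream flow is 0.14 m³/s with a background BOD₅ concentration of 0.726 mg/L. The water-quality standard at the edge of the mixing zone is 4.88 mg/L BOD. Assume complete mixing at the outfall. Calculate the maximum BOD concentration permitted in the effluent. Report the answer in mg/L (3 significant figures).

15.5 mg/L

Mass balance: 4.88·0.195 = 0.055·Cₑ + 0.14·0.726.
Cₑ = (0.9516 − 0.1016) / 0.055 = 15.45 mg/L.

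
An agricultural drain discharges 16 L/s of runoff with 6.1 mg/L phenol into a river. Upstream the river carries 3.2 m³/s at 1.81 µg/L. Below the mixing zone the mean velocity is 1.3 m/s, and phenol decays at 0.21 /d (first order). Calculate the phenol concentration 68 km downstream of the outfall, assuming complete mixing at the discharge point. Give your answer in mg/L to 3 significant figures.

16 L/s = 0.016 m³/s.
1.81 µg/L = 0.00181 mg/L.
After complete mixing, C₀ = (0.016·6.1 + 3.2·0.00181) / 3.216 = 0.03215 mg/L.
Travel time t = 6.8e+04 m / 1.3 m/s = 5.231e+04 s = 0.6054 d.
C = 0.03215·exp(−0.21·0.6054) = 0.03215·0.8806 = 0.02831 mg/L.

0.0283 mg/L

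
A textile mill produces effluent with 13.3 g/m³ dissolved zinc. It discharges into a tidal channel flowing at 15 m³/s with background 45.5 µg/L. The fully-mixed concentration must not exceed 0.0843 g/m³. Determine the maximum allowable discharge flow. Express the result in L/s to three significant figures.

45.5 µg/L = 0.0455 mg/L.
Mass balance at complete mixing: C_std·(Q_w + Q_r) = Q_w·C_e + Q_r·C_b.
Rearranging, Q_w = Q_r·(C_std − C_b)/(C_e − C_std) = 15·(0.0843 − 0.0455) / (13.3 − 0.0843) = 0.04404 m³/s.
= 44.04 L/s.

44.0 L/s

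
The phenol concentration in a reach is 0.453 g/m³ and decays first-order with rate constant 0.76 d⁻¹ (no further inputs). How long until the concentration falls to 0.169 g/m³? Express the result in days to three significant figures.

1.30 d

t = ln(C₀/C)/k = ln(0.453/0.169)/0.76 = 0.986/0.76 = 1.297 d.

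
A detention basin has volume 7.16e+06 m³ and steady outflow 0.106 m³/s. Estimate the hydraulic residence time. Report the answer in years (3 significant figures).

Q = 0.106 m³/s × 3.156e+07 s/yr = 3.345e+06 m³/yr.
Hydraulic residence time τ = V/Q = 7.16e+06/3.345e+06 = 2.14 yr.

2.14 yr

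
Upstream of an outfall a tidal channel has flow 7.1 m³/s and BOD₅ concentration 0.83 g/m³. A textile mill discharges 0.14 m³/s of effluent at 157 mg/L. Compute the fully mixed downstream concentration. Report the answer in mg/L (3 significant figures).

Conservation of mass across the mixing zone: C = (0.14·157 + 7.1·0.83) / (0.14 + 7.1) = 27.87/7.24 = 3.85 mg/L.

3.85 mg/L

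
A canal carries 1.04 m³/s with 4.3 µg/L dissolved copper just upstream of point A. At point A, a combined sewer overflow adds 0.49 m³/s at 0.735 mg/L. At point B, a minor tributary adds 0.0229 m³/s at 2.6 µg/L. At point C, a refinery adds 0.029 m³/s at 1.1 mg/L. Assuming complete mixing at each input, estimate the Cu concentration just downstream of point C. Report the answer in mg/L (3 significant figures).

4.3 µg/L = 0.0043 mg/L.
After input A: C = (1.04·0.0043 + 0.49·0.735) / 1.53 = 0.2383 mg/L.
2.6 µg/L = 0.0026 mg/L.
After input B: C = (1.53·0.2383 + 0.0229·0.0026) / 1.553 = 0.2348 mg/L.
After input C: C = (1.553·0.2348 + 0.029·1.1) / 1.582 = 0.2507 mg/L.

0.251 mg/L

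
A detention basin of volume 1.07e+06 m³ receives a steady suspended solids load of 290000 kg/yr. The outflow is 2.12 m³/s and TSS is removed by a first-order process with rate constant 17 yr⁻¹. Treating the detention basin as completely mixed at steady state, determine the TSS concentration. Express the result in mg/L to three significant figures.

Outflow Q = 2.12 m³/s × 3.156e+07 s/yr = 6.69e+07 m³/yr.
Steady-state CSTR mass balance: W = Q·C + k·V·C, so C = W/(Q + kV).
Q + kV = 6.69e+07 + 17·1.07e+06 = 8.509e+07 m³/yr.
C = 290000/8.509e+07 = 0.003408 kg/m³ = 3.408 mg/L.

3.41 mg/L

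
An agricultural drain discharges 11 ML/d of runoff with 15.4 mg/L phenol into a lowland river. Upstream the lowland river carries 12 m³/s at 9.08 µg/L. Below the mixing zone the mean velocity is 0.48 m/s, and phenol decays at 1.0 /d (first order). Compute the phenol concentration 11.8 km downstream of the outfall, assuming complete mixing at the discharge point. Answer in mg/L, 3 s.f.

11 ML/d = 0.1273 m³/s.
9.08 µg/L = 0.00908 mg/L.
After complete mixing, C₀ = (0.1273·15.4 + 12·0.00908) / 12.13 = 0.1707 mg/L.
Travel time t = 1.18e+04 m / 0.48 m/s = 2.458e+04 s = 0.2845 d.
C = 0.1707·exp(−1.0·0.2845) = 0.1707·0.7524 = 0.1284 mg/L.

0.128 mg/L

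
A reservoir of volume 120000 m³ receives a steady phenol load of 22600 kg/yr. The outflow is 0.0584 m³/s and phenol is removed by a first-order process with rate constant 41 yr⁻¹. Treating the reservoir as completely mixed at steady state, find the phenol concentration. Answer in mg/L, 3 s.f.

Outflow Q = 0.0584 m³/s × 3.156e+07 s/yr = 1.843e+06 m³/yr.
Steady-state CSTR mass balance: W = Q·C + k·V·C, so C = W/(Q + kV).
Q + kV = 1.843e+06 + 41·120000 = 6.763e+06 m³/yr.
C = 22600/6.763e+06 = 0.003342 kg/m³ = 3.342 mg/L.

3.34 mg/L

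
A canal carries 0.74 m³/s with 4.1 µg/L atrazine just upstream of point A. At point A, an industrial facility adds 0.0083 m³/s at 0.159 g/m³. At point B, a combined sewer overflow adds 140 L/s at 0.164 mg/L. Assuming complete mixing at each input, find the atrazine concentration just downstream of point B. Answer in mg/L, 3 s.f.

4.1 µg/L = 0.0041 mg/L.
After input A: C = (0.74·0.0041 + 0.0083·0.159) / 0.7483 = 0.005818 mg/L.
140 L/s = 0.14 m³/s.
After input B: C = (0.7483·0.005818 + 0.14·0.164) / 0.8883 = 0.03075 mg/L.

0.0307 mg/L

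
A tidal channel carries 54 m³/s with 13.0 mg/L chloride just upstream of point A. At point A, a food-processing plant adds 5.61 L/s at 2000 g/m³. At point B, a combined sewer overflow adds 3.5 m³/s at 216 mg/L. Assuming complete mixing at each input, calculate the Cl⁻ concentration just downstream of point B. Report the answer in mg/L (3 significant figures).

5.61 L/s = 0.00561 m³/s.
After input A: C = (54·13 + 0.00561·2000) / 54.01 = 13.21 mg/L.
After input B: C = (54.01·13.21 + 3.5·216) / 57.51 = 25.55 mg/L.

25.5 mg/L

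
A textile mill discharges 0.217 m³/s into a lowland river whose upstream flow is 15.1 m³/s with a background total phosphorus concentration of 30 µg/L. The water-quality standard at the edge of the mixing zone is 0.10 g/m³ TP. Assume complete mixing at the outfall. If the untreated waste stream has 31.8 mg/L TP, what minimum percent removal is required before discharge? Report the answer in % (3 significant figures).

84.4 %

30 µg/L = 0.03 mg/L.
Mass balance: 0.1·15.32 = 0.217·Cₑ + 15.1·0.03.
Cₑ = (1.532 − 0.453) / 0.217 = 4.971 mg/L.
Required removal = 1 − 4.971/31.8 = 84.37 %.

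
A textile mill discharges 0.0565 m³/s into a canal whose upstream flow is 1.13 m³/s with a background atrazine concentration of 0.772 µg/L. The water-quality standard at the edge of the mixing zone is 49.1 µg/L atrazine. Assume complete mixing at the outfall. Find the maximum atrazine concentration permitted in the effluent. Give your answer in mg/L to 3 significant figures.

0.772 µg/L = 0.000772 mg/L.
49.1 µg/L = 0.0491 mg/L.
Mass balance: 0.0491·1.186 = 0.0565·Cₑ + 1.13·0.000772.
Cₑ = (0.05826 − 0.0008724) / 0.0565 = 1.016 mg/L.

1.02 mg/L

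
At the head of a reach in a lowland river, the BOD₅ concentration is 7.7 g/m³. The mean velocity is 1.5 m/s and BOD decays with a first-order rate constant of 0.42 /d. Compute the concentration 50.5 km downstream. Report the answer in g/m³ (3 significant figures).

6.54 g/m³

Travel time t = 50.5 km / 1.5 m/s = 5.05e+04/1.5 = 3.367e+04 s = 0.3897 d.
First-order decay: C = 7.7·exp(−0.42·0.3897) = 7.7·0.849 = 6.538 g/m³.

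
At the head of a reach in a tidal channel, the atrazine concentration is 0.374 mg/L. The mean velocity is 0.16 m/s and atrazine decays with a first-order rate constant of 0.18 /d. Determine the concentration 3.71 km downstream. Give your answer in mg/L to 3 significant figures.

Travel time t = 3.71 km / 0.16 m/s = 3710/0.16 = 2.319e+04 s = 0.2684 d.
First-order decay: C = 0.374·exp(−0.18·0.2684) = 0.374·0.9528 = 0.3564 mg/L.

0.356 mg/L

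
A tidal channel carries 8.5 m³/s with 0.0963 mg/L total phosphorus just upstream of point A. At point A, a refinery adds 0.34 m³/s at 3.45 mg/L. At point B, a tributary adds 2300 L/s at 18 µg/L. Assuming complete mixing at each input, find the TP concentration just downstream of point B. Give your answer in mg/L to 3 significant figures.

After input A: C = (8.5·0.0963 + 0.34·3.45) / 8.84 = 0.2253 mg/L.
2300 L/s = 2.3 m³/s.
18 µg/L = 0.018 mg/L.
After input B: C = (8.84·0.2253 + 2.3·0.018) / 11.14 = 0.1825 mg/L.

0.182 mg/L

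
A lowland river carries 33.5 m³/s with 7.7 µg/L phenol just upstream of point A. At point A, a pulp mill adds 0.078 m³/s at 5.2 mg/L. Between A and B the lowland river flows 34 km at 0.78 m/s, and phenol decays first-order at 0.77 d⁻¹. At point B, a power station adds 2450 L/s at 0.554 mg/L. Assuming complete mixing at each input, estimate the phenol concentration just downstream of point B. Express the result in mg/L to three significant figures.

0.0502 mg/L

7.7 µg/L = 0.0077 mg/L.
After input A: C = (33.5·0.0077 + 0.078·5.2) / 33.58 = 0.01976 mg/L.
Over the 34 km reach to input B (t = 4.359e+04 s = 0.5045 d), decay gives C = 0.01976·exp(−0.77·0.5045) = 0.0134 mg/L.
2450 L/s = 2.45 m³/s.
After input B: C = (33.58·0.0134 + 2.45·0.554) / 36.03 = 0.05016 mg/L.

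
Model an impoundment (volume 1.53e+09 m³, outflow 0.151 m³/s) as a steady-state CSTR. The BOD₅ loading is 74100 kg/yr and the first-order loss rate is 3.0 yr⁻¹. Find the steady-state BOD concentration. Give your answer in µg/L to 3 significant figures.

16.1 µg/L

Outflow Q = 0.151 m³/s × 3.156e+07 s/yr = 4.765e+06 m³/yr.
Steady-state CSTR mass balance: W = Q·C + k·V·C, so C = W/(Q + kV).
Q + kV = 4.765e+06 + 3.0·1.53e+09 = 4.595e+09 m³/yr.
C = 74100/4.595e+09 = 1.613e-05 kg/m³ = 0.01613 mg/L = 16.13 µg/L.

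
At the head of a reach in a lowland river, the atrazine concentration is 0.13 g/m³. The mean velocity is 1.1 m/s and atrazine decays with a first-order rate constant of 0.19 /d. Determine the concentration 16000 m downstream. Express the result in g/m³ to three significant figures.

Travel time t = 16000 m / 1.1 m/s = 1.6e+04/1.1 = 1.455e+04 s = 0.1684 d.
First-order decay: C = 0.13·exp(−0.19·0.1684) = 0.13·0.9685 = 0.1259 g/m³.

0.126 g/m³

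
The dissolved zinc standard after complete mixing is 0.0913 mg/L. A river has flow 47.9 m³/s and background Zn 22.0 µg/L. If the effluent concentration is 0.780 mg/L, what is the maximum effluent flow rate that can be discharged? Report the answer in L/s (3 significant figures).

22.0 µg/L = 0.022 mg/L.
Mass balance at complete mixing: C_std·(Q_w + Q_r) = Q_w·C_e + Q_r·C_b.
Rearranging, Q_w = Q_r·(C_std − C_b)/(C_e − C_std) = 47.9·(0.0913 − 0.022) / (0.78 − 0.0913) = 4.82 m³/s.
= 4820 L/s.

4820 L/s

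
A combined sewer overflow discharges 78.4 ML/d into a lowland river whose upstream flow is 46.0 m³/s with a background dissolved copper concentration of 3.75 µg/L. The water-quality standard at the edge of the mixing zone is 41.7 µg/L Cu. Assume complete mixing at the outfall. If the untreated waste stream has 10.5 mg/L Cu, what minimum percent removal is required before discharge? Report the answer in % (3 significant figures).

78.4 ML/d = 0.9074 m³/s.
3.75 µg/L = 0.00375 mg/L.
41.7 µg/L = 0.0417 mg/L.
Mass balance: 0.0417·46.91 = 0.9074·Cₑ + 46·0.00375.
Cₑ = (1.956 − 0.1725) / 0.9074 = 1.966 mg/L.
Required removal = 1 − 1.966/10.5 = 81.28 %.

81.3 %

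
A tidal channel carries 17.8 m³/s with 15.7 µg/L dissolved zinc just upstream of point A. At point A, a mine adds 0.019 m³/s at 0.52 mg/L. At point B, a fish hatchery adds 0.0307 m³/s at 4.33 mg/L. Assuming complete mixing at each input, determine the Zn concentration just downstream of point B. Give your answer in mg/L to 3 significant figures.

15.7 µg/L = 0.0157 mg/L.
After input A: C = (17.8·0.0157 + 0.019·0.52) / 17.82 = 0.01624 mg/L.
After input B: C = (17.82·0.01624 + 0.0307·4.33) / 17.85 = 0.02366 mg/L.

0.0237 mg/L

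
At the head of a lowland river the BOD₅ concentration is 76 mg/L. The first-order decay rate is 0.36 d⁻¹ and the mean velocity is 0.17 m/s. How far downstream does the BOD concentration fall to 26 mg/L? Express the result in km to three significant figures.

43.8 km

From C = C₀·e^(−kt), t = ln(C₀/C)/k = ln(76/26)/0.36 = 1.073/0.36 = 2.98 d.
Distance = v·t = 0.17 m/s × 2.574e+05 s = 4.376e+04 m = 43.76 km.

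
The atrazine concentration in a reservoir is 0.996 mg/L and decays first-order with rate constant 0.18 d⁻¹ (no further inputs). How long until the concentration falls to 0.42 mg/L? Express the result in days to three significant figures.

4.80 d

t = ln(C₀/C)/k = ln(0.996/0.42)/0.18 = 0.8635/0.18 = 4.797 d.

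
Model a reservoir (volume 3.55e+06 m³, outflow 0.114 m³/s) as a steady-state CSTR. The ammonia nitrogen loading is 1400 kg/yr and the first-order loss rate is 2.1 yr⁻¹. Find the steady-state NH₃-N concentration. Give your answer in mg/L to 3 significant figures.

Outflow Q = 0.114 m³/s × 3.156e+07 s/yr = 3.598e+06 m³/yr.
Steady-state CSTR mass balance: W = Q·C + k·V·C, so C = W/(Q + kV).
Q + kV = 3.598e+06 + 2.1·3.55e+06 = 1.105e+07 m³/yr.
C = 1400/1.105e+07 = 0.0001267 kg/m³ = 0.1267 mg/L.

0.127 mg/L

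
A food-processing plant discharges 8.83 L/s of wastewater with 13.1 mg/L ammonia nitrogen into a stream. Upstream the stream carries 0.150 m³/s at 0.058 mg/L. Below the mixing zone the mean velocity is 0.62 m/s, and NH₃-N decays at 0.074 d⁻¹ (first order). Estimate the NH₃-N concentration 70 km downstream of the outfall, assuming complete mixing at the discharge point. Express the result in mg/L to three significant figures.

0.711 mg/L

8.83 L/s = 0.00883 m³/s.
After complete mixing, C₀ = (0.00883·13.1 + 0.15·0.058) / 0.1588 = 0.7831 mg/L.
Travel time t = 7e+04 m / 0.62 m/s = 1.129e+05 s = 1.307 d.
C = 0.7831·exp(−0.074·1.307) = 0.7831·0.9078 = 0.7109 mg/L.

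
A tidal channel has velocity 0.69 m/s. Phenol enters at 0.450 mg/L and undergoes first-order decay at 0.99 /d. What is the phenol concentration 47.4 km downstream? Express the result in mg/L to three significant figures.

Travel time t = 47.4 km / 0.69 m/s = 4.74e+04/0.69 = 6.87e+04 s = 0.7951 d.
First-order decay: C = 0.450·exp(−0.99·0.7951) = 0.450·0.4551 = 0.2048 mg/L.

0.205 mg/L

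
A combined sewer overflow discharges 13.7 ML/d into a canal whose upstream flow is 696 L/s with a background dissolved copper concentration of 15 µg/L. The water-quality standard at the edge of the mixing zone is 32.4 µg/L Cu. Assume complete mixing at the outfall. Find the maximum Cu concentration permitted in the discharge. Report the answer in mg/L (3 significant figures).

13.7 ML/d = 0.1586 m³/s.
696 L/s = 0.696 m³/s.
15 µg/L = 0.015 mg/L.
32.4 µg/L = 0.0324 mg/L.
Mass balance: 0.0324·0.8546 = 0.1586·Cₑ + 0.696·0.015.
Cₑ = (0.02769 − 0.01044) / 0.1586 = 0.1088 mg/L.

0.109 mg/L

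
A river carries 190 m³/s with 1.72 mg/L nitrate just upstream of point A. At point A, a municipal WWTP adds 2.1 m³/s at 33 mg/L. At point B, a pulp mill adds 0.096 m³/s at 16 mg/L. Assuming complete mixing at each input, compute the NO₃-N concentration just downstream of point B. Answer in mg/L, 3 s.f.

2.07 mg/L

After input A: C = (190·1.72 + 2.1·33) / 192.1 = 2.062 mg/L.
After input B: C = (192.1·2.062 + 0.096·16) / 192.2 = 2.069 mg/L.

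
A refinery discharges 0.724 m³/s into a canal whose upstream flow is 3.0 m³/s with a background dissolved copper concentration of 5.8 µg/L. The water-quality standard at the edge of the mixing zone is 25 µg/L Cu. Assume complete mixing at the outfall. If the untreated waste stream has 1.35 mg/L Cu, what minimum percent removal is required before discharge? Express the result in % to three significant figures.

5.8 µg/L = 0.0058 mg/L.
25 µg/L = 0.025 mg/L.
Mass balance: 0.025·3.724 = 0.724·Cₑ + 3·0.0058.
Cₑ = (0.0931 − 0.0174) / 0.724 = 0.1046 mg/L.
Required removal = 1 − 0.1046/1.35 = 92.25 %.

92.3 %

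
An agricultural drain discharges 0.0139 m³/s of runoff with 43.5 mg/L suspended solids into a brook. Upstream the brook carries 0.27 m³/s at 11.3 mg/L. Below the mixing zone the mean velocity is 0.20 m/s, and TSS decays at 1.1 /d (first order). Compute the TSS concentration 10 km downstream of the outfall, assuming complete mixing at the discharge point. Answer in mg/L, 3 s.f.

6.81 mg/L

After complete mixing, C₀ = (0.0139·43.5 + 0.27·11.3) / 0.2839 = 12.88 mg/L.
Travel time t = 1e+04 m / 0.20 m/s = 5e+04 s = 0.5787 d.
C = 12.88·exp(−1.1·0.5787) = 12.88·0.5291 = 6.813 mg/L.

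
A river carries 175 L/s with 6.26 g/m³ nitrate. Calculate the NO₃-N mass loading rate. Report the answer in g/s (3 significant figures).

1.10 g/s

175 L/s = 0.175 m³/s.
Mass flux = Q·C = 0.175 m³/s × 6.26 g/m³ = 1.096 g/s.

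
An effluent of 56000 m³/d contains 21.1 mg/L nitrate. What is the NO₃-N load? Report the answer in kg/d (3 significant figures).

56000 m³/d = 0.6481 m³/s.
Mass flux = Q·C = 0.6481 m³/s × 21.1 g/m³ = 13.68 g/s.
= 13.68 g/s × 86.4 = 1182 kg/d.

1180 kg/d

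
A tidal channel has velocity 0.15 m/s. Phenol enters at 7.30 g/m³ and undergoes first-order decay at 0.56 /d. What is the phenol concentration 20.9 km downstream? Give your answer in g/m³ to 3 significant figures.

2.96 g/m³

Travel time t = 20.9 km / 0.15 m/s = 2.09e+04/0.15 = 1.393e+05 s = 1.613 d.
First-order decay: C = 7.30·exp(−0.56·1.613) = 7.30·0.4053 = 2.959 g/m³.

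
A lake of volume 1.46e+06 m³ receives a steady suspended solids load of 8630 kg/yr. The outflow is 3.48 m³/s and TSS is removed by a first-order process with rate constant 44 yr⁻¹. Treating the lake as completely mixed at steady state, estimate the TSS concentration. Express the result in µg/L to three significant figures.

Outflow Q = 3.48 m³/s × 3.156e+07 s/yr = 1.098e+08 m³/yr.
Steady-state CSTR mass balance: W = Q·C + k·V·C, so C = W/(Q + kV).
Q + kV = 1.098e+08 + 44·1.46e+06 = 1.741e+08 m³/yr.
C = 8630/1.741e+08 = 4.958e-05 kg/m³ = 0.04958 mg/L = 49.58 µg/L.

49.6 µg/L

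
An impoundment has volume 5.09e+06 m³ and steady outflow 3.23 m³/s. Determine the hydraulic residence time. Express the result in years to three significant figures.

Q = 3.23 m³/s × 3.156e+07 s/yr = 1.019e+08 m³/yr.
Hydraulic residence time τ = V/Q = 5.09e+06/1.019e+08 = 0.04994 yr.

0.0499 yr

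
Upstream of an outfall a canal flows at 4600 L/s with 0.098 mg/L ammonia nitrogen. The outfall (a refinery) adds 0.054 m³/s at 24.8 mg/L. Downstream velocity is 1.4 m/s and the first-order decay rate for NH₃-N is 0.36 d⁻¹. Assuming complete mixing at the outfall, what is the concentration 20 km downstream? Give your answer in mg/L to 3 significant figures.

4600 L/s = 4.6 m³/s.
After complete mixing, C₀ = (0.054·24.8 + 4.6·0.098) / 4.654 = 0.3846 mg/L.
Travel time t = 2e+04 m / 1.4 m/s = 1.429e+04 s = 0.1653 d.
C = 0.3846·exp(−0.36·0.1653) = 0.3846·0.9422 = 0.3624 mg/L.

0.362 mg/L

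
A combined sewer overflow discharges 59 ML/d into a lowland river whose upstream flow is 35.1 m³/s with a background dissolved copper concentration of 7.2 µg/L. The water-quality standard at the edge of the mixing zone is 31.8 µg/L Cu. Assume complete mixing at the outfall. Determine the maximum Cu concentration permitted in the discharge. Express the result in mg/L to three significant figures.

59 ML/d = 0.6829 m³/s.
7.2 µg/L = 0.0072 mg/L.
31.8 µg/L = 0.0318 mg/L.
Mass balance: 0.0318·35.78 = 0.6829·Cₑ + 35.1·0.0072.
Cₑ = (1.138 − 0.2527) / 0.6829 = 1.296 mg/L.

1.30 mg/L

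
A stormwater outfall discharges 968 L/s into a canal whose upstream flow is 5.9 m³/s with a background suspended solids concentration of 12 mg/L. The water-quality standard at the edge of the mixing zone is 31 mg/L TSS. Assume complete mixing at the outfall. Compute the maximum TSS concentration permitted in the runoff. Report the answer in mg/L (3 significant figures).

147 mg/L

968 L/s = 0.968 m³/s.
Mass balance: 31·6.868 = 0.968·Cₑ + 5.9·12.
Cₑ = (212.9 − 70.8) / 0.968 = 146.8 mg/L.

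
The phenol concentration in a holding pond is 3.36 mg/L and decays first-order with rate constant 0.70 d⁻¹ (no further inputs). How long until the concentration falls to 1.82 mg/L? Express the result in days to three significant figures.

t = ln(C₀/C)/k = ln(3.36/1.82)/0.70 = 0.6131/0.70 = 0.8759 d.

0.876 d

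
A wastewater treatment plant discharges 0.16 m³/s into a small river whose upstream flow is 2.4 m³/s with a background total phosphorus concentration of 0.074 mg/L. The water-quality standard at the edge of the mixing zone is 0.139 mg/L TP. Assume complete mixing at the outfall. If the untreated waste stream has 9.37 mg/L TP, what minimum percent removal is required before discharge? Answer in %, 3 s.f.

Mass balance: 0.139·2.56 = 0.16·Cₑ + 2.4·0.074.
Cₑ = (0.3558 − 0.1776) / 0.16 = 1.114 mg/L.
Required removal = 1 − 1.114/9.37 = 88.11 %.

88.1 %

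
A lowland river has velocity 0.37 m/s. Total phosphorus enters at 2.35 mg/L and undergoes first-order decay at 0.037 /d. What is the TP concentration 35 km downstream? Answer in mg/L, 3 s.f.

2.26 mg/L

Travel time t = 35 km / 0.37 m/s = 3.5e+04/0.37 = 9.459e+04 s = 1.095 d.
First-order decay: C = 2.35·exp(−0.037·1.095) = 2.35·0.9603 = 2.257 mg/L.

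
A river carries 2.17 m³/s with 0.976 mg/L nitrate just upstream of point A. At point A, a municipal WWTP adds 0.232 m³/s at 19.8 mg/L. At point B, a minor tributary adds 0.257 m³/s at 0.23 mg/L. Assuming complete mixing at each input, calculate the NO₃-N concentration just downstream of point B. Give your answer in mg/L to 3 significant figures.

2.55 mg/L

After input A: C = (2.17·0.976 + 0.232·19.8) / 2.402 = 2.794 mg/L.
After input B: C = (2.402·2.794 + 0.257·0.23) / 2.659 = 2.546 mg/L.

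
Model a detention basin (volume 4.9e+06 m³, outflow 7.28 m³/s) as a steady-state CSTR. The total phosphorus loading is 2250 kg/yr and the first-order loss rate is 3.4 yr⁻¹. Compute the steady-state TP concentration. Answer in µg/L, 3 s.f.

Outflow Q = 7.28 m³/s × 3.156e+07 s/yr = 2.297e+08 m³/yr.
Steady-state CSTR mass balance: W = Q·C + k·V·C, so C = W/(Q + kV).
Q + kV = 2.297e+08 + 3.4·4.9e+06 = 2.464e+08 m³/yr.
C = 2250/2.464e+08 = 9.132e-06 kg/m³ = 0.009132 mg/L = 9.132 µg/L.

9.13 µg/L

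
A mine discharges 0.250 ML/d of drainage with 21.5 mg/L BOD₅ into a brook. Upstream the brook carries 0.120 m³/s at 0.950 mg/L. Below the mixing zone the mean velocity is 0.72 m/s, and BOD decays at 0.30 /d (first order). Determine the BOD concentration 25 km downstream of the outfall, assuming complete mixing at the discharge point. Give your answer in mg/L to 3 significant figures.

0.250 ML/d = 0.002894 m³/s.
After complete mixing, C₀ = (0.002894·21.5 + 0.12·0.95) / 0.1229 = 1.434 mg/L.
Travel time t = 2.5e+04 m / 0.72 m/s = 3.472e+04 s = 0.4019 d.
C = 1.434·exp(−0.30·0.4019) = 1.434·0.8864 = 1.271 mg/L.

1.27 mg/L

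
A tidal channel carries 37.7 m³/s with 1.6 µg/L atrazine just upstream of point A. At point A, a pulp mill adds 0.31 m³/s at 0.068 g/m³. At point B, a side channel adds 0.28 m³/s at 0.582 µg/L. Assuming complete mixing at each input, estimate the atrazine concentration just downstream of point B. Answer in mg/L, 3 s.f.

0.00213 mg/L

1.6 µg/L = 0.0016 mg/L.
After input A: C = (37.7·0.0016 + 0.31·0.068) / 38.01 = 0.002142 mg/L.
0.582 µg/L = 0.000582 mg/L.
After input B: C = (38.01·0.002142 + 0.28·0.000582) / 38.29 = 0.00213 mg/L.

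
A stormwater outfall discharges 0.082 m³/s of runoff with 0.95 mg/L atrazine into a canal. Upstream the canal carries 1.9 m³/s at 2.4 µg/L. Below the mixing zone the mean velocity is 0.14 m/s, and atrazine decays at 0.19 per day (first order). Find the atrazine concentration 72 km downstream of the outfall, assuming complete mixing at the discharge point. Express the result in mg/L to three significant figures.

2.4 µg/L = 0.0024 mg/L.
After complete mixing, C₀ = (0.082·0.95 + 1.9·0.0024) / 1.982 = 0.0416 mg/L.
Travel time t = 7.2e+04 m / 0.14 m/s = 5.143e+05 s = 5.952 d.
C = 0.0416·exp(−0.19·5.952) = 0.0416·0.3227 = 0.01343 mg/L.

0.0134 mg/L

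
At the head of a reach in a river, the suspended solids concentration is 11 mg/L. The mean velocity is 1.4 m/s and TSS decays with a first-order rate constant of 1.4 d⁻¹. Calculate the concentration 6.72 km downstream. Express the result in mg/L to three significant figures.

10.2 mg/L

Travel time t = 6.72 km / 1.4 m/s = 6720/1.4 = 4800 s = 0.05556 d.
First-order decay: C = 11·exp(−1.4·0.05556) = 11·0.9252 = 10.18 mg/L.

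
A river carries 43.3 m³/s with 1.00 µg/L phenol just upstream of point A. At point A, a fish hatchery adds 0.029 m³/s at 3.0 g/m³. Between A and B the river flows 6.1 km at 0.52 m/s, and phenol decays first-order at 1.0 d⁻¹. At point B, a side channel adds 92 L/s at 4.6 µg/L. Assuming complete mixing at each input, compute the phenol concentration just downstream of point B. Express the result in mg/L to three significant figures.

1.00 µg/L = 0.001 mg/L.
After input A: C = (43.3·0.001 + 0.029·3) / 43.33 = 0.003007 mg/L.
Over the 6.1 km reach to input B (t = 1.173e+04 s = 0.1358 d), decay gives C = 0.003007·exp(−1.0·0.1358) = 0.002625 mg/L.
92 L/s = 0.092 m³/s.
4.6 µg/L = 0.0046 mg/L.
After input B: C = (43.33·0.002625 + 0.092·0.0046) / 43.42 = 0.00263 mg/L.

0.00263 mg/L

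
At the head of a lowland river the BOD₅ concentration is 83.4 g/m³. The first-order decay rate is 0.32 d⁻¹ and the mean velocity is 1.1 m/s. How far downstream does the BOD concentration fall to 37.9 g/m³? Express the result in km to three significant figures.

234 km

From C = C₀·e^(−kt), t = ln(C₀/C)/k = ln(83.4/37.9)/0.32 = 0.7887/0.32 = 2.465 d.
Distance = v·t = 1.1 m/s × 2.129e+05 s = 2.342e+05 m = 234.2 km.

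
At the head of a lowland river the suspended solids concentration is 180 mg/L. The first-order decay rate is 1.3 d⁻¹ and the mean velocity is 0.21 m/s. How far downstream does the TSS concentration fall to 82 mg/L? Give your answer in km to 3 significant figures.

From C = C₀·e^(−kt), t = ln(C₀/C)/k = ln(180/82)/1.3 = 0.7862/1.3 = 0.6048 d.
Distance = v·t = 0.21 m/s × 5.225e+04 s = 1.097e+04 m = 10.97 km.

11.0 km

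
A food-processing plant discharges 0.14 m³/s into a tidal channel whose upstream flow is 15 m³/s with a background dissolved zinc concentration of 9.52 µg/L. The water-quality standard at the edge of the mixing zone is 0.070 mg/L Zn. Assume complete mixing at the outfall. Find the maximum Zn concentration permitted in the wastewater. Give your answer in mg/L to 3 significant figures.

6.55 mg/L

9.52 µg/L = 0.00952 mg/L.
Mass balance: 0.07·15.14 = 0.14·Cₑ + 15·0.00952.
Cₑ = (1.06 − 0.1428) / 0.14 = 6.55 mg/L.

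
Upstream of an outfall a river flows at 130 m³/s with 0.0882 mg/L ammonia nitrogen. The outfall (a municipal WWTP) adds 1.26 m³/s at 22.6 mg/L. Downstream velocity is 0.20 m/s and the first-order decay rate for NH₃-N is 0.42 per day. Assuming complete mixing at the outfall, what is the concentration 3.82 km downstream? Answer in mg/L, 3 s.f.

After complete mixing, C₀ = (1.26·22.6 + 130·0.0882) / 131.3 = 0.3043 mg/L.
Travel time t = 3820 m / 0.20 m/s = 1.91e+04 s = 0.2211 d.
C = 0.3043·exp(−0.42·0.2211) = 0.3043·0.9113 = 0.2773 mg/L.

0.277 mg/L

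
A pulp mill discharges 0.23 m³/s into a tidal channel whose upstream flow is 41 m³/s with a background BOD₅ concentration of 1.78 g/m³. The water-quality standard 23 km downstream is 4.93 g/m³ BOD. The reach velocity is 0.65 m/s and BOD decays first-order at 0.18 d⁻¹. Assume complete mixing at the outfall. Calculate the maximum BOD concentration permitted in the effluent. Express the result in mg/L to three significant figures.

634 mg/L

Travel time to the compliance point: t = 2.3e+04/0.65 = 3.538e+04 s = 0.4095 d; decay factor exp(−0.18·0.4095) = 0.9289.
So the concentration just after mixing may be at most 4.93/0.9289 = 5.307 mg/L.
Mass balance: 5.307·41.23 = 0.23·Cₑ + 41·1.78.
Cₑ = (218.8 − 72.98) / 0.23 = 634.1 mg/L.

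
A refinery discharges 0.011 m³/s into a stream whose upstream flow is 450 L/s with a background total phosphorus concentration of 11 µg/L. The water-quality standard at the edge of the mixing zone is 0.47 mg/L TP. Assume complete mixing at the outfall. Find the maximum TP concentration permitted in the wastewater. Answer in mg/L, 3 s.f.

19.2 mg/L

450 L/s = 0.45 m³/s.
11 µg/L = 0.011 mg/L.
Mass balance: 0.47·0.461 = 0.011·Cₑ + 0.45·0.011.
Cₑ = (0.2167 − 0.00495) / 0.011 = 19.25 mg/L.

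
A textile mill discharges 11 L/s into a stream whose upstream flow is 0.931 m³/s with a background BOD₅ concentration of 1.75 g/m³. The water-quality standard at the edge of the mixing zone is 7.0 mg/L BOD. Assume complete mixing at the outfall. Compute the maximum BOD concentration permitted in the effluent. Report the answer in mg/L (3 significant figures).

11 L/s = 0.011 m³/s.
Mass balance: 7·0.942 = 0.011·Cₑ + 0.931·1.75.
Cₑ = (6.594 − 1.629) / 0.011 = 451.3 mg/L.

451 mg/L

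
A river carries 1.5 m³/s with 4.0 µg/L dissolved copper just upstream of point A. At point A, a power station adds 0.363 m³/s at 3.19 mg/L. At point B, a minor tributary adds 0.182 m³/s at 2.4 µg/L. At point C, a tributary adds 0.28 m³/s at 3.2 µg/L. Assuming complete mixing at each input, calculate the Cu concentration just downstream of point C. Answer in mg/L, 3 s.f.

4.0 µg/L = 0.004 mg/L.
After input A: C = (1.5·0.004 + 0.363·3.19) / 1.863 = 0.6248 mg/L.
2.4 µg/L = 0.0024 mg/L.
After input B: C = (1.863·0.6248 + 0.182·0.0024) / 2.045 = 0.5694 mg/L.
3.2 µg/L = 0.0032 mg/L.
After input C: C = (2.045·0.5694 + 0.28·0.0032) / 2.325 = 0.5012 mg/L.

0.501 mg/L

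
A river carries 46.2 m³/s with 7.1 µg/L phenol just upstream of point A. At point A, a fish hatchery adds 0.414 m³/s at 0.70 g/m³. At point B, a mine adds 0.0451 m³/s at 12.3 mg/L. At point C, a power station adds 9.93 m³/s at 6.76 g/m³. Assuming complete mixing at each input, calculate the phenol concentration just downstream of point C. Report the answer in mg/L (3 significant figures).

7.1 µg/L = 0.0071 mg/L.
After input A: C = (46.2·0.0071 + 0.414·0.7) / 46.61 = 0.01325 mg/L.
After input B: C = (46.61·0.01325 + 0.0451·12.3) / 46.66 = 0.02513 mg/L.
After input C: C = (46.66·0.02513 + 9.93·6.76) / 56.59 = 1.207 mg/L.

1.21 mg/L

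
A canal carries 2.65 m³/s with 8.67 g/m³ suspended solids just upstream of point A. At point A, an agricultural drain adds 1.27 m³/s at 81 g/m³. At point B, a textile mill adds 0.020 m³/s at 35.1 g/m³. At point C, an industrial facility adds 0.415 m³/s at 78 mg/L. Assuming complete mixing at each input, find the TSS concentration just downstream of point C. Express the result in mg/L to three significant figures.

36.5 mg/L

After input A: C = (2.65·8.67 + 1.27·81) / 3.92 = 32.1 mg/L.
After input B: C = (3.92·32.1 + 0.02·35.1) / 3.94 = 32.12 mg/L.
After input C: C = (3.94·32.12 + 0.415·78) / 4.355 = 36.49 mg/L.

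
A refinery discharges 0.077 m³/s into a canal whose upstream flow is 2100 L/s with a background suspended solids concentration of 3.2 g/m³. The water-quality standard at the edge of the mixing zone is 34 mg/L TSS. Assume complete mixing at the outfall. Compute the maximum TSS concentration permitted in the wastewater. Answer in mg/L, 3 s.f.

874 mg/L

2100 L/s = 2.1 m³/s.
Mass balance: 34·2.177 = 0.077·Cₑ + 2.1·3.2.
Cₑ = (74.02 − 6.72) / 0.077 = 874 mg/L.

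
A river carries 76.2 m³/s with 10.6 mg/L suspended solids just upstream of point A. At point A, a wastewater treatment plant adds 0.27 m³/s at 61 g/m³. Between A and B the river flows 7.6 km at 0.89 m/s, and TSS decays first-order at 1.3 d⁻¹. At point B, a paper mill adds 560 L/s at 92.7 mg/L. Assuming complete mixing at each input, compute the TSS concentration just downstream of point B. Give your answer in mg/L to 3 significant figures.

10.1 mg/L

After input A: C = (76.2·10.6 + 0.27·61) / 76.47 = 10.78 mg/L.
Over the 7.6 km reach to input B (t = 8539 s = 0.09883 d), decay gives C = 10.78·exp(−1.3·0.09883) = 9.478 mg/L.
560 L/s = 0.56 m³/s.
After input B: C = (76.47·9.478 + 0.56·92.7) / 77.03 = 10.08 mg/L.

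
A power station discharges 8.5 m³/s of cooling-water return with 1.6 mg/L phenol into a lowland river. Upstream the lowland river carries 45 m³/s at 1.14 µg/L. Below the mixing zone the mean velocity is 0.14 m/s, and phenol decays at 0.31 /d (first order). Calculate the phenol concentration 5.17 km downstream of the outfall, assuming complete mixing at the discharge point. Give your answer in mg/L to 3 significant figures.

0.223 mg/L

1.14 µg/L = 0.00114 mg/L.
After complete mixing, C₀ = (8.5·1.6 + 45·0.00114) / 53.5 = 0.2552 mg/L.
Travel time t = 5170 m / 0.14 m/s = 3.693e+04 s = 0.4274 d.
C = 0.2552·exp(−0.31·0.4274) = 0.2552·0.8759 = 0.2235 mg/L.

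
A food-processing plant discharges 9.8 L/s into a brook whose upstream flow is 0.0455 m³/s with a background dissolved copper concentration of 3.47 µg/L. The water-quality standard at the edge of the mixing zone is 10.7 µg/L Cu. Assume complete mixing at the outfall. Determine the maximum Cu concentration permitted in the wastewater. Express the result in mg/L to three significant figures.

0.0443 mg/L

9.8 L/s = 0.0098 m³/s.
3.47 µg/L = 0.00347 mg/L.
10.7 µg/L = 0.0107 mg/L.
Mass balance: 0.0107·0.0553 = 0.0098·Cₑ + 0.0455·0.00347.
Cₑ = (0.0005917 − 0.0001579) / 0.0098 = 0.04427 mg/L.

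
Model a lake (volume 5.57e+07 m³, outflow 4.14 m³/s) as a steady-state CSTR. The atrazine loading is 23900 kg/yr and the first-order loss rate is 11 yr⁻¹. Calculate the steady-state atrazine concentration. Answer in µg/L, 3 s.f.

32.2 µg/L

Outflow Q = 4.14 m³/s × 3.156e+07 s/yr = 1.306e+08 m³/yr.
Steady-state CSTR mass balance: W = Q·C + k·V·C, so C = W/(Q + kV).
Q + kV = 1.306e+08 + 11·5.57e+07 = 7.433e+08 m³/yr.
C = 23900/7.433e+08 = 3.215e-05 kg/m³ = 0.03215 mg/L = 32.15 µg/L.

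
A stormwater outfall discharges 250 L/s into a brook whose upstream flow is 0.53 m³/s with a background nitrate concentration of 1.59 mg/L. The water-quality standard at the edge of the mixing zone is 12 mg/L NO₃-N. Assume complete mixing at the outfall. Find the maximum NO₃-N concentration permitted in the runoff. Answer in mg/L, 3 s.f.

250 L/s = 0.25 m³/s.
Mass balance: 12·0.78 = 0.25·Cₑ + 0.53·1.59.
Cₑ = (9.36 − 0.8427) / 0.25 = 34.07 mg/L.

34.1 mg/L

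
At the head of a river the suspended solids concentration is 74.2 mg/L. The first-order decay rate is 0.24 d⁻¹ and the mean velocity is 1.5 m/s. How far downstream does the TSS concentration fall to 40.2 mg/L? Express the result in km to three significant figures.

From C = C₀·e^(−kt), t = ln(C₀/C)/k = ln(74.2/40.2)/0.24 = 0.6129/0.24 = 2.554 d.
Distance = v·t = 1.5 m/s × 2.206e+05 s = 3.31e+05 m = 331 km.

331 km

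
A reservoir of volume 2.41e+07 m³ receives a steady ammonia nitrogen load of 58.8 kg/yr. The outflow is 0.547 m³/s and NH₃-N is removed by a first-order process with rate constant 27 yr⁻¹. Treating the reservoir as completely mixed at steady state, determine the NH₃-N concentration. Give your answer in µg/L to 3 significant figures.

Outflow Q = 0.547 m³/s × 3.156e+07 s/yr = 1.726e+07 m³/yr.
Steady-state CSTR mass balance: W = Q·C + k·V·C, so C = W/(Q + kV).
Q + kV = 1.726e+07 + 27·2.41e+07 = 6.68e+08 m³/yr.
C = 58.8/6.68e+08 = 8.803e-08 kg/m³ = 8.803e-05 mg/L = 0.08803 µg/L.

0.0880 µg/L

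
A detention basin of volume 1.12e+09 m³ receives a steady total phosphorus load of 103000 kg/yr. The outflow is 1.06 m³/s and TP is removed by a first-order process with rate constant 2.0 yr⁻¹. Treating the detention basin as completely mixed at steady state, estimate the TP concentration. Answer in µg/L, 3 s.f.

45.3 µg/L

Outflow Q = 1.06 m³/s × 3.156e+07 s/yr = 3.345e+07 m³/yr.
Steady-state CSTR mass balance: W = Q·C + k·V·C, so C = W/(Q + kV).
Q + kV = 3.345e+07 + 2.0·1.12e+09 = 2.273e+09 m³/yr.
C = 103000/2.273e+09 = 4.531e-05 kg/m³ = 0.04531 mg/L = 45.31 µg/L.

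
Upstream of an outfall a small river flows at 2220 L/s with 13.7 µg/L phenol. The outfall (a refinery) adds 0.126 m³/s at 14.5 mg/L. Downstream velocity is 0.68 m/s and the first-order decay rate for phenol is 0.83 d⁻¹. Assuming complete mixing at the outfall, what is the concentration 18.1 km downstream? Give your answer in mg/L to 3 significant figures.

0.613 mg/L

2220 L/s = 2.22 m³/s.
13.7 µg/L = 0.0137 mg/L.
After complete mixing, C₀ = (0.126·14.5 + 2.22·0.0137) / 2.346 = 0.7917 mg/L.
Travel time t = 1.81e+04 m / 0.68 m/s = 2.662e+04 s = 0.3081 d.
C = 0.7917·exp(−0.83·0.3081) = 0.7917·0.7744 = 0.6131 mg/L.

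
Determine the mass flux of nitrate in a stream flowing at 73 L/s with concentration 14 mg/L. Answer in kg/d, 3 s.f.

88.3 kg/d

73 L/s = 0.073 m³/s.
Mass flux = Q·C = 0.073 m³/s × 14 g/m³ = 1.022 g/s.
= 1.022 g/s × 86.4 = 88.3 kg/d.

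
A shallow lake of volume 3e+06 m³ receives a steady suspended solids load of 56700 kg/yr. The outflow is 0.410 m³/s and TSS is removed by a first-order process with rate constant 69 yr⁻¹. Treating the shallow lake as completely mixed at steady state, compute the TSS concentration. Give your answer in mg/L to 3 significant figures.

Outflow Q = 0.410 m³/s × 3.156e+07 s/yr = 1.294e+07 m³/yr.
Steady-state CSTR mass balance: W = Q·C + k·V·C, so C = W/(Q + kV).
Q + kV = 1.294e+07 + 69·3e+06 = 2.199e+08 m³/yr.
C = 56700/2.199e+08 = 0.0002578 kg/m³ = 0.2578 mg/L.

0.258 mg/L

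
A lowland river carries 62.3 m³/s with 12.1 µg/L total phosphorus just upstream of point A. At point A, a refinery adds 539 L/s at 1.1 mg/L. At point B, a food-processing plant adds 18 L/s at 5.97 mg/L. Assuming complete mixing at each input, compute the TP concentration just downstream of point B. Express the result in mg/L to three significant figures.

0.0231 mg/L

12.1 µg/L = 0.0121 mg/L.
539 L/s = 0.539 m³/s.
After input A: C = (62.3·0.0121 + 0.539·1.1) / 62.84 = 0.02143 mg/L.
18 L/s = 0.018 m³/s.
After input B: C = (62.84·0.02143 + 0.018·5.97) / 62.86 = 0.02313 mg/L.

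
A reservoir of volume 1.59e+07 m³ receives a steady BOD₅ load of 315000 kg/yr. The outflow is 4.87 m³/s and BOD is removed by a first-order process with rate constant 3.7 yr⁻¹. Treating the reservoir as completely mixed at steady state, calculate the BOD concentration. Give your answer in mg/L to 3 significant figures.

1.48 mg/L

Outflow Q = 4.87 m³/s × 3.156e+07 s/yr = 1.537e+08 m³/yr.
Steady-state CSTR mass balance: W = Q·C + k·V·C, so C = W/(Q + kV).
Q + kV = 1.537e+08 + 3.7·1.59e+07 = 2.125e+08 m³/yr.
C = 315000/2.125e+08 = 0.001482 kg/m³ = 1.482 mg/L.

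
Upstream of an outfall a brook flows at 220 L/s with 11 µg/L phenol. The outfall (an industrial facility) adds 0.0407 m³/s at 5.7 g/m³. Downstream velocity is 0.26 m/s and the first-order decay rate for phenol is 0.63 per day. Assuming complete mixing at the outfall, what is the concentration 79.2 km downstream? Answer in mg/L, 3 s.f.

0.0975 mg/L

220 L/s = 0.22 m³/s.
11 µg/L = 0.011 mg/L.
After complete mixing, C₀ = (0.0407·5.7 + 0.22·0.011) / 0.2607 = 0.8992 mg/L.
Travel time t = 7.92e+04 m / 0.26 m/s = 3.046e+05 s = 3.526 d.
C = 0.8992·exp(−0.63·3.526) = 0.8992·0.1085 = 0.09754 mg/L.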